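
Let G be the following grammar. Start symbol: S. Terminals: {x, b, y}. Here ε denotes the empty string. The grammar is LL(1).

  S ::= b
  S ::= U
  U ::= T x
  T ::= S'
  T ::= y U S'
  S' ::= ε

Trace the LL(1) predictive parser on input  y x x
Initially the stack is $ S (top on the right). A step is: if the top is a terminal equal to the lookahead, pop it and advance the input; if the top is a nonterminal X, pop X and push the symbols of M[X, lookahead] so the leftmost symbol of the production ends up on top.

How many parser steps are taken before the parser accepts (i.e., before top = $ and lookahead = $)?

step 1: stack=$ S  input=y x x $  — expand S ::= U
step 2: stack=$ U  input=y x x $  — expand U ::= T x
step 3: stack=$ x T  input=y x x $  — expand T ::= y U S'
step 4: stack=$ x S' U y  input=y x x $  — match y
step 5: stack=$ x S' U  input=x x $  — expand U ::= T x
step 6: stack=$ x S' x T  input=x x $  — expand T ::= S'
step 7: stack=$ x S' x S'  input=x x $  — expand S' ::= ε
step 8: stack=$ x S' x  input=x x $  — match x
step 9: stack=$ x S'  input=x $  — expand S' ::= ε
step 10: stack=$ x  input=x $  — match x
Accept reached after 10 steps.

10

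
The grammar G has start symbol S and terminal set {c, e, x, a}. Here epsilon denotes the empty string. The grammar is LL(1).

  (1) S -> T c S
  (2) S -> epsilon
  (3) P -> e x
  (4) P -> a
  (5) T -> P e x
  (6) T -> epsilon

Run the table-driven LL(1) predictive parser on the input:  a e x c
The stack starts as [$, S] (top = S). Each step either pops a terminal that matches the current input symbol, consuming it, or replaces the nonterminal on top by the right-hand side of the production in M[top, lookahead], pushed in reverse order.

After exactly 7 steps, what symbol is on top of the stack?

step 1: stack=$ S  input=a e x c $  — expand S -> T c S
step 2: stack=$ S c T  input=a e x c $  — expand T -> P e x
step 3: stack=$ S c x e P  input=a e x c $  — expand P -> a
step 4: stack=$ S c x e a  input=a e x c $  — match a
step 5: stack=$ S c x e  input=e x c $  — match e
step 6: stack=$ S c x  input=x c $  — match x
step 7: stack=$ S c  input=c $  — match c
Stack after step 7: $ S (top = S).

S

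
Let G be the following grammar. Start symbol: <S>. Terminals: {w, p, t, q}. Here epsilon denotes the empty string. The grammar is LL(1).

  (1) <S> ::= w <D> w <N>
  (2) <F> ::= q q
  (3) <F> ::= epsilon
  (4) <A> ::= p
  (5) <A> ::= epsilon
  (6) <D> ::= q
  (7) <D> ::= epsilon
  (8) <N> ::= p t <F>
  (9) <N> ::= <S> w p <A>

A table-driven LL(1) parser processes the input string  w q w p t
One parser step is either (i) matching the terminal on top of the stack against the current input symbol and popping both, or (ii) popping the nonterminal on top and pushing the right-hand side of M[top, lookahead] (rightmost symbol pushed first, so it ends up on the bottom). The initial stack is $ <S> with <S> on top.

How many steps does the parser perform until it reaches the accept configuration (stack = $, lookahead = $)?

9

     Stack          Input        Action
  1  $ <S>          w q w p t $  expand <S> ::= w <D> w <N>
  2  $ <N> w <D> w  w q w p t $  match w
  3  $ <N> w <D>    q w p t $    expand <D> ::= q
  4  $ <N> w q      q w p t $    match q
  5  $ <N> w        w p t $      match w
  6  $ <N>          p t $        expand <N> ::= p t <F>
  7  $ <F> t p      p t $        match p
  8  $ <F> t        t $          match t
  9  $ <F>          $            expand <F> ::= epsilon
Accept reached after 9 steps.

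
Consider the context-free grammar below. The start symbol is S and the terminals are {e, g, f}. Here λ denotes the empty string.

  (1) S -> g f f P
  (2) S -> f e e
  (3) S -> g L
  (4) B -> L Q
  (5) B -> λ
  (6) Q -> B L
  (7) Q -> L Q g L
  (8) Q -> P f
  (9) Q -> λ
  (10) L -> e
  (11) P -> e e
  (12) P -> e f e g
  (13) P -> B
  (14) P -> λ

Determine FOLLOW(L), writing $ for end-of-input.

FIRST(S) = {f, g}
FIRST(L) = {e}
FIRST(B) = {λ, e}  (via L Q)
FIRST(P) = {λ, e}  (via B)
FIRST(Q) = {λ, e, f}  (via B L, L Q g L, P f)
FOLLOW(S) includes $ since S is the start symbol.
FOLLOW(S): S appears on no right-hand side. Thus FOLLOW(S) = {$}.
FOLLOW(P): in S->g f f P, the suffix after P is empty, so FOLLOW(P) ⊇ FOLLOW(S) = {$}; in Q->P f, P is followed by f with FIRST {f}. Thus FOLLOW(P) = {$, f}.
FOLLOW(B): in Q->B L, B is followed by L with FIRST {e}; in P->B, the suffix after B is empty, so FOLLOW(B) ⊇ FOLLOW(P) = {$, f}. Thus FOLLOW(B) = {$, e, f}.
FOLLOW(Q): in B->L Q, the suffix after Q is empty, so FOLLOW(Q) ⊇ FOLLOW(B) = {$, e, f}; in Q->L Q g L, Q is followed by g L with FIRST {g}. Thus FOLLOW(Q) = {$, e, f, g}.
FOLLOW(L): in S->g L, the suffix after L is empty, so FOLLOW(L) ⊇ FOLLOW(S) = {$}; in B->L Q, L is followed by Q with FIRST {λ, e, f}; in B->L Q, the suffix after L is nullable, so FOLLOW(L) ⊇ FOLLOW(B) = {$, e, f}; in Q->B L, the suffix after L is empty, so FOLLOW(L) ⊇ FOLLOW(Q) = {$, e, f, g}; in Q->L Q g L (occurrence 1), L is followed by Q g L with FIRST {e, f, g}; in Q->L Q g L (occurrence 2), the suffix after L is empty, so FOLLOW(L) ⊇ FOLLOW(Q) = {$, e, f, g}. Thus FOLLOW(L) = {$, e, f, g}.

{$, e, f, g}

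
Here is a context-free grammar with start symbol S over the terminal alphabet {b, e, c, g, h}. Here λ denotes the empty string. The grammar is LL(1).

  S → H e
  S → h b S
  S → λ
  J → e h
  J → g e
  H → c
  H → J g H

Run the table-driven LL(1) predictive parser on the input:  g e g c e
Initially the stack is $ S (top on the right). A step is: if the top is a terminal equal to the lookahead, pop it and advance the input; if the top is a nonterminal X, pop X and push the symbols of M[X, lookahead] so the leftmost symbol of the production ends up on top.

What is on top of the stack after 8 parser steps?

step 1: stack=$ S  input=g e g c e $  — expand S → H e
step 2: stack=$ e H  input=g e g c e $  — expand H → J g H
step 3: stack=$ e H g J  input=g e g c e $  — expand J → g e
step 4: stack=$ e H g e g  input=g e g c e $  — match g
step 5: stack=$ e H g e  input=e g c e $  — match e
step 6: stack=$ e H g  input=g c e $  — match g
step 7: stack=$ e H  input=c e $  — expand H → c
step 8: stack=$ e c  input=c e $  — match c
Stack after step 8: $ e (top = e).

e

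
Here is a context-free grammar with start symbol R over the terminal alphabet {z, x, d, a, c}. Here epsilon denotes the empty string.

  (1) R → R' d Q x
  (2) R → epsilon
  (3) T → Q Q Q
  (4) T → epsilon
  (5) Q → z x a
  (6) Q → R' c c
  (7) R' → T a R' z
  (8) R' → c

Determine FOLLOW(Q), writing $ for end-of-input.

FIRST(R) = {epsilon, a, c, z}  (via R' d Q x)
FIRST(T) = {epsilon, a, c, z}  (via Q Q Q)
FIRST(R') = {a, c, z}  (via T a R' z)
FIRST(Q) = {a, c, z}  (via R' c c)
FOLLOW(R) includes $ since R is the start symbol.
FOLLOW(R): R appears on no right-hand side. Thus FOLLOW(R) = {$}.
FOLLOW(T): in R'→T a R' z, T is followed by a R' z with FIRST {a}. Thus FOLLOW(T) = {a}.
FOLLOW(Q): in R→R' d Q x, Q is followed by x with FIRST {x}; in T→Q Q Q (occurrence 1), Q is followed by Q Q with FIRST {a, c, z}; in T→Q Q Q (occurrence 2), Q is followed by Q with FIRST {a, c, z}; in T→Q Q Q (occurrence 3), the suffix after Q is empty, so FOLLOW(Q) ⊇ FOLLOW(T) = {a}. Thus FOLLOW(Q) = {a, c, x, z}.
FOLLOW(R'): in R→R' d Q x, R' is followed by d Q x with FIRST {d}; in Q→R' c c, R' is followed by c c with FIRST {c}; in R'→T a R' z, R' is followed by z with FIRST {z}. Thus FOLLOW(R') = {c, d, z}.

{a, c, x, z}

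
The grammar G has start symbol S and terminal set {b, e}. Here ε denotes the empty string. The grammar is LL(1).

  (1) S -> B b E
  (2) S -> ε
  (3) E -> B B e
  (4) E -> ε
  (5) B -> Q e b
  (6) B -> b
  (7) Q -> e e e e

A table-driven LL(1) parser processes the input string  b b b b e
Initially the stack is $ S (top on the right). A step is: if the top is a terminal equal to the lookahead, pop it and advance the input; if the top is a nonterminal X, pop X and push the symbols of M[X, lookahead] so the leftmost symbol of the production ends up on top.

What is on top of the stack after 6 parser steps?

     Stack    Input        Action
  1  $ S      b b b b e $  expand S -> B b E
  2  $ E b B  b b b b e $  expand B -> b
  3  $ E b b  b b b b e $  match b
  4  $ E b    b b b e $    match b
  5  $ E      b b e $      expand E -> B B e
  6  $ e B B  b b e $      expand B -> b
Stack after step 6: $ e B b (top = b).

b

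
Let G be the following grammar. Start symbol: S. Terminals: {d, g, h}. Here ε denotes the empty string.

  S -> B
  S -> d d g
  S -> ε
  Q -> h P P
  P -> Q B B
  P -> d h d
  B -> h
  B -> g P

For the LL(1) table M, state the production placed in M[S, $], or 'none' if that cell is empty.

S -> ε

FIRST(Q): from Q->h P P we get {h}. So FIRST(Q) = {h}.
FIRST(B): from B->h we get {h}; from B->g P we get {g}. So FIRST(B) = {g, h}.
FIRST(S): from S->B we get {g, h}; from S->d d g we get {d}; from S->ε we get {ε}. So FIRST(S) = {ε, d, g, h}.
FIRST(P): from P->Q B B we get {h}; from P->d h d we get {d}. So FIRST(P) = {d, h}.
FOLLOW(S) includes $ since S is the start symbol.
FOLLOW(S): S appears on no right-hand side. Thus FOLLOW(S) = {$}.
For S -> B: FIRST(B) = {g, h}, so it goes in M[S, t] for t ∈ {g, h}.
For S -> d d g: FIRST(d d g) = {d}, so it goes in M[S, t] for t ∈ {d}.
For S -> ε: FIRST(ε) = {ε}, so it goes in M[S, t] for t ∈ {}; since ε ∈ FIRST, also for every t ∈ FOLLOW(S) = {$}.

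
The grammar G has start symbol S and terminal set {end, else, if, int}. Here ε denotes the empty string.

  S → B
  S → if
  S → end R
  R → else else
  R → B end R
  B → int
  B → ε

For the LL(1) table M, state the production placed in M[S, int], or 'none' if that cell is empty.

FIRST(B): from B→int we get {int}; from B→ε we get {ε}. So FIRST(B) = {ε, int}.
FIRST(S): from S→B we get {ε, int}; from S→if we get {if}; from S→end R we get {end}. So FIRST(S) = {ε, end, if, int}.
FIRST(R): from R→else else we get {else}; from R→B end R we get {end, int}. So FIRST(R) = {else, end, int}.
FOLLOW(S) includes $ since S is the start symbol.
FOLLOW(S): S appears on no right-hand side. Thus FOLLOW(S) = {$}.
For S → B: FIRST(B) = {ε, int}, so it goes in M[S, t] for t ∈ {int}; since ε ∈ FIRST, also for every t ∈ FOLLOW(S) = {$}.
For S → if: FIRST(if) = {if}, so it goes in M[S, t] for t ∈ {if}.
For S → end R: FIRST(end R) = {end}, so it goes in M[S, t] for t ∈ {end}.

S → B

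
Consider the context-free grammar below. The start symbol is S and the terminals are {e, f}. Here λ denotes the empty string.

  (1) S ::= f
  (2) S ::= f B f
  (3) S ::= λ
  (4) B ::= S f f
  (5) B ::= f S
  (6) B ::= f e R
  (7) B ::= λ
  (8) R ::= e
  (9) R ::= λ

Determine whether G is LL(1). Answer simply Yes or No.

No

FIRST(S) = {λ, f}
FIRST(B) = {λ, f}
FIRST(R) = {λ, e}
FOLLOW(S) = {$, f}
FOLLOW(B) = {f}
FOLLOW(R) = {f}
Cell M[B, f] receives both B ::= S f f and B ::= f S and B ::= f e R and B ::= λ — the grammar is not LL(1).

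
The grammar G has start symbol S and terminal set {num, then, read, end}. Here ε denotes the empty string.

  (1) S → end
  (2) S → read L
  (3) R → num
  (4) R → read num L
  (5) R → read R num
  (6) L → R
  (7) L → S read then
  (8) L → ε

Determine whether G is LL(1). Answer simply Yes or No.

No

FIRST(S) = {end, read}
FIRST(R) = {num, read}
FIRST(L) = {ε, end, num, read}
FOLLOW(S) = {$, read}
FOLLOW(R) = {$, num, read}
FOLLOW(L) = {$, num, read}
Cell M[L, num] receives both L → R and L → ε — the grammar is not LL(1).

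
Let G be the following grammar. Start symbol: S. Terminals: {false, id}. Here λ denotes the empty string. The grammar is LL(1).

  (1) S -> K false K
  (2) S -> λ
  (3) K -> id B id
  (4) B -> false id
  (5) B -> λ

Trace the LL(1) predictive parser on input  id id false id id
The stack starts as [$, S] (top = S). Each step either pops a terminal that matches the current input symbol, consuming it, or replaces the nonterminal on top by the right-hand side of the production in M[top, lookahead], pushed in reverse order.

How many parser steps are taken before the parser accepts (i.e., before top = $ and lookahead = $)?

step 1: stack=$ S  input=id id false id id $  — expand S -> K false K
step 2: stack=$ K false K  input=id id false id id $  — expand K -> id B id
step 3: stack=$ K false id B id  input=id id false id id $  — match id
step 4: stack=$ K false id B  input=id false id id $  — expand B -> λ
step 5: stack=$ K false id  input=id false id id $  — match id
step 6: stack=$ K false  input=false id id $  — match false
step 7: stack=$ K  input=id id $  — expand K -> id B id
step 8: stack=$ id B id  input=id id $  — match id
step 9: stack=$ id B  input=id $  — expand B -> λ
step 10: stack=$ id  input=id $  — match id
Accept reached after 10 steps.

10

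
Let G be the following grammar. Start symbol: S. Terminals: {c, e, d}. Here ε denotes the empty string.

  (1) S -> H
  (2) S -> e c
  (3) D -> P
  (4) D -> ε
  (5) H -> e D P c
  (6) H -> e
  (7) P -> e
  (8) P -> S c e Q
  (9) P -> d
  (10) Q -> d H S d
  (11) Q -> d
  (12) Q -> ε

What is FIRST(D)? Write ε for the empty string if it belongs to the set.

{ε, d, e}

FIRST(H) = {e}
FIRST(Q) = {ε, d}
FIRST(S) = {e}  (via H)
FIRST(P) = {d, e}  (via S c e Q)
FIRST(D) = {ε, d, e}  (via P)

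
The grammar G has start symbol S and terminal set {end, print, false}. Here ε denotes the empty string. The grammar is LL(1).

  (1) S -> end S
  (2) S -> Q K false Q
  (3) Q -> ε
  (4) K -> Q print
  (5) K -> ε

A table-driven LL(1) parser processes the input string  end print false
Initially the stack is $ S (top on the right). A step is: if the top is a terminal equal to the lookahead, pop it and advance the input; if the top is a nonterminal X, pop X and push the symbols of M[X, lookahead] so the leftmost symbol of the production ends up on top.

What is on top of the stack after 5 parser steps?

Q

step 1: stack=$ S  input=end print false $  — expand S -> end S
step 2: stack=$ S end  input=end print false $  — match end
step 3: stack=$ S  input=print false $  — expand S -> Q K false Q
step 4: stack=$ Q false K Q  input=print false $  — expand Q -> ε
step 5: stack=$ Q false K  input=print false $  — expand K -> Q print
Stack after step 5: $ Q false print Q (top = Q).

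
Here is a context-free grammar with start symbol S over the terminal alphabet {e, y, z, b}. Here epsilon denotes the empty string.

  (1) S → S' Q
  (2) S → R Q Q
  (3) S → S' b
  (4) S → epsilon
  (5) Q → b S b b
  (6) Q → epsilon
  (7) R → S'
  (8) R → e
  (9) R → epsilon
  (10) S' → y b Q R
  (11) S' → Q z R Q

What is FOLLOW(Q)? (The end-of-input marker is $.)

FIRST(Q) = {epsilon, b}
FIRST(S') = {b, y, z}  (via Q z R Q)
FIRST(R) = {epsilon, b, e, y, z}  (via S')
FIRST(S) = {epsilon, b, e, y, z}  (via S' Q, R Q Q, S' b)
FOLLOW(S) includes $ since S is the start symbol.
FOLLOW(S): in Q→b S b b, S is followed by b b with FIRST {b}. Thus FOLLOW(S) = {$, b}.
FOLLOW(Q): in S→S' Q, the suffix after Q is empty, so FOLLOW(Q) ⊇ FOLLOW(S) = {$, b}; in S→R Q Q (occurrence 1), Q is followed by Q with FIRST {epsilon, b}; in S→R Q Q (occurrence 1), the suffix after Q is nullable, so FOLLOW(Q) ⊇ FOLLOW(S) = {$, b}; in S→R Q Q (occurrence 2), the suffix after Q is empty, so FOLLOW(Q) ⊇ FOLLOW(S) = {$, b}; in S'→y b Q R, Q is followed by R with FIRST {epsilon, b, e, y, z}; in S'→y b Q R, the suffix after Q is nullable, so FOLLOW(Q) ⊇ FOLLOW(S') = {$, b}; in S'→Q z R Q (occurrence 1), Q is followed by z R Q with FIRST {z}; in S'→Q z R Q (occurrence 2), the suffix after Q is empty, so FOLLOW(Q) ⊇ FOLLOW(S') = {$, b}. Thus FOLLOW(Q) = {$, b, e, y, z}.
FOLLOW(R): in S→R Q Q, R is followed by Q Q with FIRST {epsilon, b}; in S→R Q Q, the suffix after R is nullable, so FOLLOW(R) ⊇ FOLLOW(S) = {$, b}; in S'→y b Q R, the suffix after R is empty, so FOLLOW(R) ⊇ FOLLOW(S') = {$, b}; in S'→Q z R Q, R is followed by Q with FIRST {epsilon, b}; in S'→Q z R Q, the suffix after R is nullable, so FOLLOW(R) ⊇ FOLLOW(S') = {$, b}. Thus FOLLOW(R) = {$, b}.
FOLLOW(S'): in S→S' Q, S' is followed by Q with FIRST {epsilon, b}; in S→S' Q, the suffix after S' is nullable, so FOLLOW(S') ⊇ FOLLOW(S) = {$, b}; in S→S' b, S' is followed by b with FIRST {b}; in R→S', the suffix after S' is empty, so FOLLOW(S') ⊇ FOLLOW(R) = {$, b}. Thus FOLLOW(S') = {$, b}.

{$, b, e, y, z}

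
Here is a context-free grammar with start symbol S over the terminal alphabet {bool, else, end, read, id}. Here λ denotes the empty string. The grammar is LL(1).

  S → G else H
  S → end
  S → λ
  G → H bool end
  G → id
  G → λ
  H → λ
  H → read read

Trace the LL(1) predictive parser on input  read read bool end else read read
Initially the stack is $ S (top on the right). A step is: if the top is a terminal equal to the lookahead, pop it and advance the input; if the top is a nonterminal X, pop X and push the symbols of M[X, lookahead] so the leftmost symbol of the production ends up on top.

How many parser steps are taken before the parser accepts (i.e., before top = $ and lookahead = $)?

11

      Stack                        Input                                Action
   1  $ S                          read read bool end else read read $  expand S → G else H
   2  $ H else G                   read read bool end else read read $  expand G → H bool end
   3  $ H else end bool H          read read bool end else read read $  expand H → read read
   4  $ H else end bool read read  read read bool end else read read $  match read
   5  $ H else end bool read       read bool end else read read $       match read
   6  $ H else end bool            bool end else read read $            match bool
   7  $ H else end                 end else read read $                 match end
   8  $ H else                     else read read $                     match else
   9  $ H                          read read $                          expand H → read read
  10  $ read read                  read read $                          match read
  11  $ read                       read $                               match read
Accept reached after 11 steps.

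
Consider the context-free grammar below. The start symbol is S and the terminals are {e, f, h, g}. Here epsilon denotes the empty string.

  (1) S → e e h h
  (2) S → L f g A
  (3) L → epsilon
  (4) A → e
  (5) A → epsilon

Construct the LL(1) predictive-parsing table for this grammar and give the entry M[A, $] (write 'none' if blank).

A → epsilon

FIRST(L) = {epsilon}
FIRST(A) = {epsilon, e}
FIRST(S) = {e, f}  (via L f g A)
FOLLOW(S) includes $ since S is the start symbol.
FOLLOW(S): S appears on no right-hand side. Thus FOLLOW(S) = {$}.
FOLLOW(A): in S→L f g A, the suffix after A is empty, so FOLLOW(A) ⊇ FOLLOW(S) = {$}. Thus FOLLOW(A) = {$}.
For A → e: FIRST(e) = {e}, so it goes in M[A, t] for t ∈ {e}.
For A → epsilon: FIRST(epsilon) = {epsilon}, so it goes in M[A, t] for t ∈ {}; since epsilon ∈ FIRST, also for every t ∈ FOLLOW(A) = {$}.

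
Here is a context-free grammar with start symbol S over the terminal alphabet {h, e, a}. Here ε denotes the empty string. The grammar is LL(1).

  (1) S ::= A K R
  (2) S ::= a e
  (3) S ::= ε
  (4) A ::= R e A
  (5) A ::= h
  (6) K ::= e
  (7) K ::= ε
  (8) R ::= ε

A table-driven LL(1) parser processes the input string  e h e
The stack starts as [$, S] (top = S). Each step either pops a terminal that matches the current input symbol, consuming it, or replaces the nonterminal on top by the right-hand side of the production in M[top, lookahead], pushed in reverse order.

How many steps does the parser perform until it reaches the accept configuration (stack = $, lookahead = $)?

9

     Stack        Input    Action
  1  $ S          e h e $  expand S ::= A K R
  2  $ R K A      e h e $  expand A ::= R e A
  3  $ R K A e R  e h e $  expand R ::= ε
  4  $ R K A e    e h e $  match e
  5  $ R K A      h e $    expand A ::= h
  6  $ R K h      h e $    match h
  7  $ R K        e $      expand K ::= e
  8  $ R e        e $      match e
  9  $ R          $        expand R ::= ε
Accept reached after 9 steps.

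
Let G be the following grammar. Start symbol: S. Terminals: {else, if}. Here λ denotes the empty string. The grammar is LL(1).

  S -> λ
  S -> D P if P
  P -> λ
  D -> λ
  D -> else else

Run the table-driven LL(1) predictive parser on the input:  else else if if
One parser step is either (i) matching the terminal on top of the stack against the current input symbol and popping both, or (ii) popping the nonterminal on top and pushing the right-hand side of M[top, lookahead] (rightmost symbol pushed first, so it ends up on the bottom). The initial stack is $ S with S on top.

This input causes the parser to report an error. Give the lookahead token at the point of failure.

     Stack               Input              Action
  1  $ S                 else else if if $  expand S -> D P if P
  2  $ P if P D          else else if if $  expand D -> else else
  3  $ P if P else else  else else if if $  match else
  4  $ P if P else       else if if $       match else
  5  $ P if P            if if $            expand P -> λ
  6  $ P if              if if $            match if
  7  $ P                 if $               expand P -> λ
  8  $                   if $               error: stack empty but input remains

if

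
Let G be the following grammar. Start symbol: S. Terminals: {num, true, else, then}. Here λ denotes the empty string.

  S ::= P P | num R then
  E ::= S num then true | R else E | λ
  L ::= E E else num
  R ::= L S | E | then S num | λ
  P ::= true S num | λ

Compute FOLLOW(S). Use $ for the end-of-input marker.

FIRST(P): from P::=true S num we get {true}; from P::=λ we get {λ}. So FIRST(P) = {λ, true}.
FIRST(S): from S::=P P we get {λ, true}; from S::=num R then we get {num}. So FIRST(S) = {λ, num, true}.
FIRST(E): from E::=S num then true we get {num, true}; from E::=R else E we get {else, num, then, true}; from E::=λ we get {λ}. So FIRST(E) = {λ, else, num, then, true}.
FIRST(L): from L::=E E else num we get {else, num, then, true}. So FIRST(L) = {else, num, then, true}.
FIRST(R): from R::=L S we get {else, num, then, true}; from R::=E we get {λ, else, num, then, true}; from R::=then S num we get {then}; from R::=λ we get {λ}. So FIRST(R) = {λ, else, num, then, true}.
FOLLOW(S) includes $ since S is the start symbol.
FOLLOW(R): in S::=num R then, R is followed by then with FIRST {then}; in E::=R else E, R is followed by else E with FIRST {else}. Thus FOLLOW(R) = {else, then}.
FOLLOW(S): in E::=S num then true, S is followed by num then true with FIRST {num}; in R::=L S, the suffix after S is empty, so FOLLOW(S) ⊇ FOLLOW(R) = {else, then}; in R::=then S num, S is followed by num with FIRST {num}; in P::=true S num, S is followed by num with FIRST {num}. Thus FOLLOW(S) = {$, else, num, then}.
FOLLOW(E): in E::=R else E, the suffix after E is empty (adds nothing new); in L::=E E else num (occurrence 1), E is followed by E else num with FIRST {else, num, then, true}; in L::=E E else num (occurrence 2), E is followed by else num with FIRST {else}; in R::=E, the suffix after E is empty, so FOLLOW(E) ⊇ FOLLOW(R) = {else, then}. Thus FOLLOW(E) = {else, num, then, true}.
FOLLOW(L): in R::=L S, L is followed by S with FIRST {λ, num, true}; in R::=L S, the suffix after L is nullable, so FOLLOW(L) ⊇ FOLLOW(R) = {else, then}. Thus FOLLOW(L) = {else, num, then, true}.
FOLLOW(P): in S::=P P (occurrence 1), P is followed by P with FIRST {λ, true}; in S::=P P (occurrence 1), the suffix after P is nullable, so FOLLOW(P) ⊇ FOLLOW(S) = {$, else, num, then}; in S::=P P (occurrence 2), the suffix after P is empty, so FOLLOW(P) ⊇ FOLLOW(S) = {$, else, num, then}. Thus FOLLOW(P) = {$, else, num, then, true}.

{$, else, num, then}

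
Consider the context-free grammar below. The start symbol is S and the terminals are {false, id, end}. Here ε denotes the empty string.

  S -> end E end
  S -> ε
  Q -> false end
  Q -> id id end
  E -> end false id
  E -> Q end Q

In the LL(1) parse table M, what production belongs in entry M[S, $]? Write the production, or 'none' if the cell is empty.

FIRST(S): from S->end E end we get {end}; from S->ε we get {ε}. So FIRST(S) = {ε, end}.
FIRST(Q): from Q->false end we get {false}; from Q->id id end we get {id}. So FIRST(Q) = {false, id}.
FIRST(E): from E->end false id we get {end}; from E->Q end Q we get {false, id}. So FIRST(E) = {end, false, id}.
FOLLOW(S) includes $ since S is the start symbol.
FOLLOW(S): S appears on no right-hand side. Thus FOLLOW(S) = {$}.
For S -> end E end: FIRST(end E end) = {end}, so it goes in M[S, t] for t ∈ {end}.
For S -> ε: FIRST(ε) = {ε}, so it goes in M[S, t] for t ∈ {}; since ε ∈ FIRST, also for every t ∈ FOLLOW(S) = {$}.

S -> ε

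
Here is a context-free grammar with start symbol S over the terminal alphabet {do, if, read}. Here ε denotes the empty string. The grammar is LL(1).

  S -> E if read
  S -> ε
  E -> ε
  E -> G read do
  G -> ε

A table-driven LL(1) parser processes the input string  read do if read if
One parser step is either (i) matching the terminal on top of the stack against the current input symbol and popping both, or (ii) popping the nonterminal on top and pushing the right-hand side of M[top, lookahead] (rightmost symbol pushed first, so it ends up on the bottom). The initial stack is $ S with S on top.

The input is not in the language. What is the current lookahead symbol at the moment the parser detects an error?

     Stack                Input                 Action
  1  $ S                  read do if read if $  expand S -> E if read
  2  $ read if E          read do if read if $  expand E -> G read do
  3  $ read if do read G  read do if read if $  expand G -> ε
  4  $ read if do read    read do if read if $  match read
  5  $ read if do         do if read if $       match do
  6  $ read if            if read if $          match if
  7  $ read               read if $             match read
  8  $                    if $                  error: stack empty but input remains

if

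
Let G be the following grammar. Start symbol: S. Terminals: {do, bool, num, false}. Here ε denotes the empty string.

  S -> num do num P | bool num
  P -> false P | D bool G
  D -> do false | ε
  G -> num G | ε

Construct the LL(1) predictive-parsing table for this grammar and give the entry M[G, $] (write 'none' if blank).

FIRST(S) = {bool, num}
FIRST(D) = {ε, do}
FIRST(G) = {ε, num}
FIRST(P) = {bool, do, false}  (via D bool G)
FOLLOW(S) includes $ since S is the start symbol.
FOLLOW(P): in S->num do num P, the suffix after P is empty, so FOLLOW(P) ⊇ FOLLOW(S) = {$}; in P->false P, the suffix after P is empty (adds nothing new). Thus FOLLOW(P) = {$}.
FOLLOW(G): in P->D bool G, the suffix after G is empty, so FOLLOW(G) ⊇ FOLLOW(P) = {$}; in G->num G, the suffix after G is empty (adds nothing new). Thus FOLLOW(G) = {$}.
For G -> num G: FIRST(num G) = {num}, so it goes in M[G, t] for t ∈ {num}.
For G -> ε: FIRST(ε) = {ε}, so it goes in M[G, t] for t ∈ {}; since ε ∈ FIRST, also for every t ∈ FOLLOW(G) = {$}.

G -> ε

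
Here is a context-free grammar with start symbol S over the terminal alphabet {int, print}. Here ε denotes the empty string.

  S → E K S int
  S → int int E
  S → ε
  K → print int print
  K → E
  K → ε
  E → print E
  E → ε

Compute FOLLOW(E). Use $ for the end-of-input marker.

{$, int, print}

FIRST(E): from E→print E we get {print}; from E→ε we get {ε}. So FIRST(E) = {ε, print}.
FIRST(K): from K→print int print we get {print}; from K→E we get {ε, print}; from K→ε we get {ε}. So FIRST(K) = {ε, print}.
FIRST(S): from S→E K S int we get {int, print}; from S→int int E we get {int}; from S→ε we get {ε}. So FIRST(S) = {ε, int, print}.
FOLLOW(S) includes $ since S is the start symbol.
FOLLOW(S): in S→E K S int, S is followed by int with FIRST {int}. Thus FOLLOW(S) = {$, int}.
FOLLOW(K): in S→E K S int, K is followed by S int with FIRST {int, print}. Thus FOLLOW(K) = {int, print}.
FOLLOW(E): in S→E K S int, E is followed by K S int with FIRST {int, print}; in S→int int E, the suffix after E is empty, so FOLLOW(E) ⊇ FOLLOW(S) = {$, int}; in K→E, the suffix after E is empty, so FOLLOW(E) ⊇ FOLLOW(K) = {int, print}; in E→print E, the suffix after E is empty (adds nothing new). Thus FOLLOW(E) = {$, int, print}.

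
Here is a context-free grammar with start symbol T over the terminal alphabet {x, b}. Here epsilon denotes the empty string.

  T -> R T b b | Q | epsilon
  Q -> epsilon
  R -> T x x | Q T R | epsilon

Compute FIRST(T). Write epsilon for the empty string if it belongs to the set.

{epsilon, b, x}

FIRST(Q): from Q->epsilon we get {epsilon}. So FIRST(Q) = {epsilon}.
FIRST(T): from T->R T b b we get {b, x}; from T->Q we get {epsilon}; from T->epsilon we get {epsilon}. So FIRST(T) = {epsilon, b, x}.
FIRST(R): from R->T x x we get {b, x}; from R->Q T R we get {epsilon, b, x}; from R->epsilon we get {epsilon}. So FIRST(R) = {epsilon, b, x}.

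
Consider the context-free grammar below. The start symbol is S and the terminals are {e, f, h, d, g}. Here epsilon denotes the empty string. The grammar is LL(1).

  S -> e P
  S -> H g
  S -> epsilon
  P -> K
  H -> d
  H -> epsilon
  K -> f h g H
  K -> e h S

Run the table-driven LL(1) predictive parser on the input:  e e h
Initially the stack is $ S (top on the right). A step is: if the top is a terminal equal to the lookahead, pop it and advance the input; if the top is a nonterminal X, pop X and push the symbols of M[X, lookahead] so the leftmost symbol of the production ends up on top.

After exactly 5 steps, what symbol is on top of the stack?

h

     Stack    Input    Action
  1  $ S      e e h $  expand S -> e P
  2  $ P e    e e h $  match e
  3  $ P      e h $    expand P -> K
  4  $ K      e h $    expand K -> e h S
  5  $ S h e  e h $    match e
Stack after step 5: $ S h (top = h).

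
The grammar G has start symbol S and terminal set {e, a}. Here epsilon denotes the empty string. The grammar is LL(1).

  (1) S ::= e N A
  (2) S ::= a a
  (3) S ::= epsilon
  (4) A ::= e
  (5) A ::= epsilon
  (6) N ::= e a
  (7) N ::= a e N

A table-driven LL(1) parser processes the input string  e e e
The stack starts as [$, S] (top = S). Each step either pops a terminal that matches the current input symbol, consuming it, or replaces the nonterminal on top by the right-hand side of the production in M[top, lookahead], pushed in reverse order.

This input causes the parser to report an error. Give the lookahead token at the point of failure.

e

     Stack    Input    Action
  1  $ S      e e e $  expand S ::= e N A
  2  $ A N e  e e e $  match e
  3  $ A N    e e $    expand N ::= e a
  4  $ A a e  e e $    match e
  5  $ A a    e $      error: top is terminal a but lookahead is e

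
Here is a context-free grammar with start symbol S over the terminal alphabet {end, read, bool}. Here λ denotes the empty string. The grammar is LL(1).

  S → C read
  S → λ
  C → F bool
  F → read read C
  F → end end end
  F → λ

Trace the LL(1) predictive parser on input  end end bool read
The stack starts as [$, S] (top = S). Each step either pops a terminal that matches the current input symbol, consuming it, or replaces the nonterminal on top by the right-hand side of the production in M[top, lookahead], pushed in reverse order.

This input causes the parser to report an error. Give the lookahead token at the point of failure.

bool

     Stack                    Input                Action
  1  $ S                      end end bool read $  expand S → C read
  2  $ read C                 end end bool read $  expand C → F bool
  3  $ read bool F            end end bool read $  expand F → end end end
  4  $ read bool end end end  end end bool read $  match end
  5  $ read bool end end      end bool read $      match end
  6  $ read bool end          bool read $          error: top is terminal end but lookahead is bool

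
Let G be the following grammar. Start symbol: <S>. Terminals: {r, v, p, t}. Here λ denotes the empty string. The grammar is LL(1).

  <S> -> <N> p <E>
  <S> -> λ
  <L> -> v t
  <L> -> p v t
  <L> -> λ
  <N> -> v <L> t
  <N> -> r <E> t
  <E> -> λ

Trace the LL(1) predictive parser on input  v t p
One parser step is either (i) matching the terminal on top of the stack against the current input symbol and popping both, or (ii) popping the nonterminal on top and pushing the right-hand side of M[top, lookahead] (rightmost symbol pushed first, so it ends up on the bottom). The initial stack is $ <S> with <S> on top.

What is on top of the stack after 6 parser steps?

<E>

     Stack            Input    Action
  1  $ <S>            v t p $  expand <S> -> <N> p <E>
  2  $ <E> p <N>      v t p $  expand <N> -> v <L> t
  3  $ <E> p t <L> v  v t p $  match v
  4  $ <E> p t <L>    t p $    expand <L> -> λ
  5  $ <E> p t        t p $    match t
  6  $ <E> p          p $      match p
Stack after step 6: $ <E> (top = <E>).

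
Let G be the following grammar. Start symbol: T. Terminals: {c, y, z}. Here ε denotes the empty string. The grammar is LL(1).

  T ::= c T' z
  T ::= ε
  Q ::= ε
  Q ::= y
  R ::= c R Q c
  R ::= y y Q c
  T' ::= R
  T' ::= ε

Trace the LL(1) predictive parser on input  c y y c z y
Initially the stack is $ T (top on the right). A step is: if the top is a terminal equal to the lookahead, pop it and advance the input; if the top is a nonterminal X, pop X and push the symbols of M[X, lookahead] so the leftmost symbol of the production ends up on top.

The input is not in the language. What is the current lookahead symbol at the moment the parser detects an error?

y

step 1: stack=$ T  input=c y y c z y $  — expand T ::= c T' z
step 2: stack=$ z T' c  input=c y y c z y $  — match c
step 3: stack=$ z T'  input=y y c z y $  — expand T' ::= R
step 4: stack=$ z R  input=y y c z y $  — expand R ::= y y Q c
step 5: stack=$ z c Q y y  input=y y c z y $  — match y
step 6: stack=$ z c Q y  input=y c z y $  — match y
step 7: stack=$ z c Q  input=c z y $  — expand Q ::= ε
step 8: stack=$ z c  input=c z y $  — match c
step 9: stack=$ z  input=z y $  — match z
step 10: stack=$  input=y $  — error: stack empty but input remains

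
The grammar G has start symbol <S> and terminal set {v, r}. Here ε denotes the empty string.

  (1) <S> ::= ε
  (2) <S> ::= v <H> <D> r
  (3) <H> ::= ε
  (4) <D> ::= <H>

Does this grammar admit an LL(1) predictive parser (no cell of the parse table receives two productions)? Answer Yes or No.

Yes

FIRST(<S>) = {ε, v}
FIRST(<H>) = {ε}
FIRST(<D>) = {ε}
FOLLOW(<S>) = {$}
FOLLOW(<H>) = {r}
FOLLOW(<D>) = {r}
Each cell of M receives at most one production.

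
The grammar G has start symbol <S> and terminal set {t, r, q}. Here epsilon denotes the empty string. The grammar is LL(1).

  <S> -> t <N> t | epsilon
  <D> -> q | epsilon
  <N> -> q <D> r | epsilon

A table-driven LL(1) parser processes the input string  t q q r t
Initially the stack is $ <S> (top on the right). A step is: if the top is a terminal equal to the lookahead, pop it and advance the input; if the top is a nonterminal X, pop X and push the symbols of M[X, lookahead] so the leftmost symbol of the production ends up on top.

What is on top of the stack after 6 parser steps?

r

     Stack        Input        Action
  1  $ <S>        t q q r t $  expand <S> -> t <N> t
  2  $ t <N> t    t q q r t $  match t
  3  $ t <N>      q q r t $    expand <N> -> q <D> r
  4  $ t r <D> q  q q r t $    match q
  5  $ t r <D>    q r t $      expand <D> -> q
  6  $ t r q      q r t $      match q
Stack after step 6: $ t r (top = r).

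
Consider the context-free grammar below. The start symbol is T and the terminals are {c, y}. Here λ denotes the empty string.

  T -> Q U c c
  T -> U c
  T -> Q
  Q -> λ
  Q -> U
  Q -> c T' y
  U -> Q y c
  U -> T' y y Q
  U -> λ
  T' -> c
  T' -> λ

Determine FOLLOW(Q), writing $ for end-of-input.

FIRST(T'): from T'->c we get {c}; from T'->λ we get {λ}. So FIRST(T') = {λ, c}.
FIRST(T): from T->Q U c c we get {c, y}; from T->U c we get {c, y}; from T->Q we get {λ, c, y}. So FIRST(T) = {λ, c, y}.
FIRST(Q): from Q->λ we get {λ}; from Q->U we get {λ, c, y}; from Q->c T' y we get {c}. So FIRST(Q) = {λ, c, y}.
FIRST(U): from U->Q y c we get {c, y}; from U->T' y y Q we get {c, y}; from U->λ we get {λ}. So FIRST(U) = {λ, c, y}.
FOLLOW(T) includes $ since T is the start symbol.
FOLLOW(T): T appears on no right-hand side. Thus FOLLOW(T) = {$}.
FOLLOW(T'): in Q->c T' y, T' is followed by y with FIRST {y}; in U->T' y y Q, T' is followed by y y Q with FIRST {y}. Thus FOLLOW(T') = {y}.
FOLLOW(Q): in T->Q U c c, Q is followed by U c c with FIRST {c, y}; in T->Q, the suffix after Q is empty, so FOLLOW(Q) ⊇ FOLLOW(T) = {$}; in U->Q y c, Q is followed by y c with FIRST {y}; in U->T' y y Q, the suffix after Q is empty, so FOLLOW(Q) ⊇ FOLLOW(U) = {$, c, y}. Thus FOLLOW(Q) = {$, c, y}.
FOLLOW(U): in T->Q U c c, U is followed by c c with FIRST {c}; in T->U c, U is followed by c with FIRST {c}; in Q->U, the suffix after U is empty, so FOLLOW(U) ⊇ FOLLOW(Q) = {$, c, y}. Thus FOLLOW(U) = {$, c, y}.

{$, c, y}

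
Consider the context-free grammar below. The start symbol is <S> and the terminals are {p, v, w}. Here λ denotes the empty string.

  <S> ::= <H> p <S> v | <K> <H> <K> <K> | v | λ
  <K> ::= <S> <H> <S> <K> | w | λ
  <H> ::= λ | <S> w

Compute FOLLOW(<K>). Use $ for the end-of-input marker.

FIRST(<S>): from <S>::=<H> p <S> v we get {p, v, w}; from <S>::=<K> <H> <K> <K> we get {λ, p, v, w}; from <S>::=v we get {v}; from <S>::=λ we get {λ}. So FIRST(<S>) = {λ, p, v, w}.
FIRST(<H>): from <H>::=λ we get {λ}; from <H>::=<S> w we get {p, v, w}. So FIRST(<H>) = {λ, p, v, w}.
FIRST(<K>): from <K>::=<S> <H> <S> <K> we get {λ, p, v, w}; from <K>::=w we get {w}; from <K>::=λ we get {λ}. So FIRST(<K>) = {λ, p, v, w}.
FOLLOW(<S>) includes $ since <S> is the start symbol.
FOLLOW(<S>): in <S>::=<H> p <S> v, <S> is followed by v with FIRST {v}; in <K>::=<S> <H> <S> <K> (occurrence 1), <S> is followed by <H> <S> <K> with FIRST {λ, p, v, w}; in <K>::=<S> <H> <S> <K> (occurrence 1), the suffix after <S> is nullable, so FOLLOW(<S>) ⊇ FOLLOW(<K>) = {$, p, v, w}; in <K>::=<S> <H> <S> <K> (occurrence 2), <S> is followed by <K> with FIRST {λ, p, v, w}; in <K>::=<S> <H> <S> <K> (occurrence 2), the suffix after <S> is nullable, so FOLLOW(<S>) ⊇ FOLLOW(<K>) = {$, p, v, w}; in <H>::=<S> w, <S> is followed by w with FIRST {w}. Thus FOLLOW(<S>) = {$, p, v, w}.
FOLLOW(<K>): in <S>::=<K> <H> <K> <K> (occurrence 1), <K> is followed by <H> <K> <K> with FIRST {λ, p, v, w}; in <S>::=<K> <H> <K> <K> (occurrence 1), the suffix after <K> is nullable, so FOLLOW(<K>) ⊇ FOLLOW(<S>) = {$, p, v, w}; in <S>::=<K> <H> <K> <K> (occurrence 2), <K> is followed by <K> with FIRST {λ, p, v, w}; in <S>::=<K> <H> <K> <K> (occurrence 2), the suffix after <K> is nullable, so FOLLOW(<K>) ⊇ FOLLOW(<S>) = {$, p, v, w}; in <S>::=<K> <H> <K> <K> (occurrence 3), the suffix after <K> is empty, so FOLLOW(<K>) ⊇ FOLLOW(<S>) = {$, p, v, w}; in <K>::=<S> <H> <S> <K>, the suffix after <K> is empty (adds nothing new). Thus FOLLOW(<K>) = {$, p, v, w}.
FOLLOW(<H>): in <S>::=<H> p <S> v, <H> is followed by p <S> v with FIRST {p}; in <S>::=<K> <H> <K> <K>, <H> is followed by <K> <K> with FIRST {λ, p, v, w}; in <S>::=<K> <H> <K> <K>, the suffix after <H> is nullable, so FOLLOW(<H>) ⊇ FOLLOW(<S>) = {$, p, v, w}; in <K>::=<S> <H> <S> <K>, <H> is followed by <S> <K> with FIRST {λ, p, v, w}; in <K>::=<S> <H> <S> <K>, the suffix after <H> is nullable, so FOLLOW(<H>) ⊇ FOLLOW(<K>) = {$, p, v, w}. Thus FOLLOW(<H>) = {$, p, v, w}.

{$, p, v, w}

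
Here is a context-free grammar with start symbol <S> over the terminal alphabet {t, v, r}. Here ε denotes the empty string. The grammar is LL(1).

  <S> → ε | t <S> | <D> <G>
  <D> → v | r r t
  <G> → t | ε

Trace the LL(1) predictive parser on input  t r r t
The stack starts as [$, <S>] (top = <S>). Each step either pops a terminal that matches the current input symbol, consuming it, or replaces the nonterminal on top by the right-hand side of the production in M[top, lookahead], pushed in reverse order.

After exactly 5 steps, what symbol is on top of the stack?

     Stack        Input      Action
  1  $ <S>        t r r t $  expand <S> → t <S>
  2  $ <S> t      t r r t $  match t
  3  $ <S>        r r t $    expand <S> → <D> <G>
  4  $ <G> <D>    r r t $    expand <D> → r r t
  5  $ <G> t r r  r r t $    match r
Stack after step 5: $ <G> t r (top = r).

r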